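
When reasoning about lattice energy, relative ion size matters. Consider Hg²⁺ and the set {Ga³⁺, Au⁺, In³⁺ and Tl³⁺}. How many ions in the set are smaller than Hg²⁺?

Ga³⁺ (Z=31, 28 e⁻), In³⁺ (Z=49, 46 e⁻), Tl³⁺ (Z=81, 78 e⁻), Hg²⁺ (Z=80, 78 e⁻), Au⁺ (Z=79, 78 e⁻). Ga³⁺ < In³⁺ (same group, period 4 vs 5); In³⁺ < Tl³⁺ (same group, 1 shell fewer); Tl³⁺ < Hg²⁺ (isoelectronic, higher Z=81 is smaller); Hg²⁺ < Au⁺ (both 78 e⁻, Z=80>79).
Placing each against Hg²⁺: smaller — Ga³⁺, In³⁺, Tl³⁺; larger — Au⁺. That's 3.

3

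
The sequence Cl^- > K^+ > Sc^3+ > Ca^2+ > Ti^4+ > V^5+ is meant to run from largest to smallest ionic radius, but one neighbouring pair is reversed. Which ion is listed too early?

Sc^3+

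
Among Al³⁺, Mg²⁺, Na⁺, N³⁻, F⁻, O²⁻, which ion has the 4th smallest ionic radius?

These species are isoelectronic with 10 electrons. The only difference is the number of protons: Al³⁺ (Z=13), Mg²⁺ (Z=12), Na⁺ (Z=11), F⁻ (Z=9), O²⁻ (Z=8), N³⁻ (Z=7). The strongest nuclear pull (Al³⁺) gives the smallest ion.
That gives Al³⁺ < Mg²⁺ < Na⁺ < F⁻ < O²⁻ < N³⁻. From the smallest end, number 4 is F⁻.

F⁻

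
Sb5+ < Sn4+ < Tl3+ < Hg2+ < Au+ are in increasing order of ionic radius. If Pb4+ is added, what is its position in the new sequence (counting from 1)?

Tabulating Z and e⁻: Sb5+ has 46 e⁻ (Z=51), Sn4+ has 46 e⁻ (Z=50), Pb4+ has 78 e⁻ (Z=82), Tl3+ has 78 e⁻ (Z=81), Hg2+ has 78 e⁻ (Z=80), Au+ has 78 e⁻ (Z=79). Sb5+ < Sn4+ (isoelectronic, higher Z=51 is smaller); Sn4+ < Pb4+ (same group, period 5 vs 6); Pb4+ < Tl3+ (isoelectronic, higher Z=82 is smaller); Tl3+ < Hg2+ (isoelectronic, higher Z=81 is smaller); Hg2+ < Au+ (isoelectronic, higher Z=80 is smaller).
Merged order: Sb5+ < Sn4+ < Pb4+ < Tl3+ < Hg2+ < Au+ — Pb4+ is number 3.

3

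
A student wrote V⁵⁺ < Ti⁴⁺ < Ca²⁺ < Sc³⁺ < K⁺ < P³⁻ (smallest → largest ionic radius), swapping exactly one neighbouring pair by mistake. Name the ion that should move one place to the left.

Sc³⁺

The pair Ca²⁺, Sc³⁺ is the wrong way round — both have 18 electrons but Z(Sc)=21 > Z(Ca)=20, so Sc³⁺ should be the smaller of the two. All other adjacent pairs agree with periodic trends, so Sc³⁺ is the misplaced ion.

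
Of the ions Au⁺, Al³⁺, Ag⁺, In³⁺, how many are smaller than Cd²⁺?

Work out protons and electrons: Al³⁺ (Z=13, 10 e⁻), In³⁺ (Z=49, 46 e⁻), Cd²⁺ (Z=48, 46 e⁻), Ag⁺ (Z=47, 46 e⁻), Au⁺ (Z=79, 78 e⁻). Al³⁺ < In³⁺ (same group, period 3 vs 5); In³⁺ < Cd²⁺ (both 46 e⁻, Z=49>48); Cd²⁺ < Ag⁺ (both 46 e⁻, Z=48>47); Ag⁺ < Au⁺ (same group, period 5 vs 6).
Placing each against Cd²⁺: smaller — Al³⁺, In³⁺; larger — Ag⁺, Au⁺. So 2 are smaller.

2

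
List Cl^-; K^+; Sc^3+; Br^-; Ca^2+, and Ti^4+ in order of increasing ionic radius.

Ti^4+ < Sc^3+ < Ca^2+ < K^+ < Cl^- < Br^-

Electron counts and nuclear charges: Ti^4+ has 18 e⁻ (Z=22), Sc^3+ has 18 e⁻ (Z=21), Ca^2+ has 18 e⁻ (Z=20), K^+ has 18 e⁻ (Z=19), Cl^- has 18 e⁻ (Z=17), Br^- has 36 e⁻ (Z=35). Ti^4+ < Sc^3+ (isoelectronic, higher Z=22 is smaller); Sc^3+ < Ca^2+ (both 18 e⁻, Z=21>20); Ca^2+ < K^+ (both 18 e⁻, Z=20>19); K^+ < Cl^- (both 18 e⁻, Z=19>17); Cl^- < Br^- (same group, 1 shell fewer).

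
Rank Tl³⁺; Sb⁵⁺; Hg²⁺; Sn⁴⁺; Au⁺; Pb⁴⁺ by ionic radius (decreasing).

Au⁺ > Hg²⁺ > Tl³⁺ > Pb⁴⁺ > Sn⁴⁺ > Sb⁵⁺

Electron counts and nuclear charges: Sb⁵⁺ has 46 e⁻ (Z=51), Sn⁴⁺ has 46 e⁻ (Z=50), Pb⁴⁺ has 78 e⁻ (Z=82), Tl³⁺ has 78 e⁻ (Z=81), Hg²⁺ has 78 e⁻ (Z=80), Au⁺ has 78 e⁻ (Z=79). Sb⁵⁺ < Sn⁴⁺ (isoelectronic, higher Z=51 is smaller); Sn⁴⁺ < Pb⁴⁺ (same group, 1 shell fewer); Pb⁴⁺ < Tl³⁺ (isoelectronic, higher Z=82 is smaller); Tl³⁺ < Hg²⁺ (both 78 e⁻, Z=81>80); Hg²⁺ < Au⁺ (both 78 e⁻, Z=80>79).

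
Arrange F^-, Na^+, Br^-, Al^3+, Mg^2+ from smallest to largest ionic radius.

Al^3+ < Mg^2+ < Na^+ < F^- < Br^-

Tabulating Z and e⁻: Al^3+ (Z=13, 10 e⁻), Mg^2+ (Z=12, 10 e⁻), Na^+ (Z=11, 10 e⁻), F^- (Z=9, 10 e⁻), Br^- (Z=35, 36 e⁻). Al^3+ < Mg^2+ (isoelectronic, higher Z=13 is smaller); Mg^2+ < Na^+ (both 10 e⁻, Z=12>11); Na^+ < F^- (both 10 e⁻, Z=11>9); F^- < Br^- (same group, 2 shells fewer).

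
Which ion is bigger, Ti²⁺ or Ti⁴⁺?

Ti²⁺

These are all Ti ions. Removing more electrons (higher positive charge) pulls the remaining electrons in closer, so Ti⁴⁺ is smallest and Ti²⁺ is largest.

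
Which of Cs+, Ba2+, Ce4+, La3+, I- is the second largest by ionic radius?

Cs+

All of these have 54 electrons (isoelectronic). With the same electron cloud, the ion with the most protons pulls it in tightest. Nuclear charges: Ce4+ (Z=58), La3+ (Z=57), Ba2+ (Z=56), Cs+ (Z=55), I- (Z=53). Highest Z is smallest.
Full ascending order: Ce4+ < La3+ < Ba2+ < Cs+ < I-. Counting from the largest, position 2 is Cs+.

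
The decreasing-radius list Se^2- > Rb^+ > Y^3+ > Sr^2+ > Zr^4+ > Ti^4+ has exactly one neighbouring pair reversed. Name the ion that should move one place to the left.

Compare adjacent ions: both have 36 electrons but Z(Y)=39 > Z(Sr)=38, so Y^3+ should be the smaller of the two — yet in this decreasing list Y^3+ sits before Sr^2+. Nothing else is reversed, so Sr^2+ should move one place to the left.

Sr^2+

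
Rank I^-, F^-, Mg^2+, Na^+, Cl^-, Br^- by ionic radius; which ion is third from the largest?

Cl^-

First list Z and electron count for each: Mg^2+ has 10 e⁻ (Z=12), Na^+ has 10 e⁻ (Z=11), F^- has 10 e⁻ (Z=9), Cl^- has 18 e⁻ (Z=17), Br^- has 36 e⁻ (Z=35), I^- has 54 e⁻ (Z=53). Mg^2+ < Na^+ (both 10 e⁻, Z=12>11); Na^+ < F^- (both 10 e⁻, Z=11>9); F^- < Cl^- (same group, 1 shell fewer); Cl^- < Br^- (same group, 1 shell fewer); Br^- < I^- (same group, period 4 vs 5).
Full ascending order: Mg^2+ < Na^+ < F^- < Cl^- < Br^- < I^-. Counting from the largest, position 3 is Cl^-.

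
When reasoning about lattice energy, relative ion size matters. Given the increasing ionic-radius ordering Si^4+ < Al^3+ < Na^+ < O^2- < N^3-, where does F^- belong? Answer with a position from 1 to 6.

Each ion has 10 electrons. The ranking follows nuclear charge in reverse — greater Z gives a smaller radius. Si^4+ (Z=14), Al^3+ (Z=13), Na^+ (Z=11), F^- (Z=9), O^2- (Z=8), N^3- (Z=7).
Merged order: Si^4+ < Al^3+ < Na^+ < F^- < O^2- < N^3- — F^- is number 4.

4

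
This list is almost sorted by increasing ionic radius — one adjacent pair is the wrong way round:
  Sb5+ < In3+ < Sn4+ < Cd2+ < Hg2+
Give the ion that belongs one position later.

In3+

Scanning neighbour by neighbour, only In3+/Sn4+ violates a trend: Sn4+ and In3+ share 46 electrons; the higher nuclear charge on Sn (Z=50) contracts it more, so Sn4+ < In3+. That makes In3+ the one sitting a position early relative to where it belongs.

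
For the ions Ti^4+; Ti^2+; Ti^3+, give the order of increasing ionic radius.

Ti^4+ < Ti^3+ < Ti^2+

These are all Ti ions. Removing more electrons (higher positive charge) pulls the remaining electrons in closer, so Ti^4+ is smallest and Ti^2+ is largest.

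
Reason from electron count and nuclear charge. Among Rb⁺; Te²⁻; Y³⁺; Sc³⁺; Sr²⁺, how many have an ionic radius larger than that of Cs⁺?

Electron counts and nuclear charges: Sc³⁺ (Z=21, 18 e⁻), Y³⁺ (Z=39, 36 e⁻), Sr²⁺ (Z=38, 36 e⁻), Rb⁺ (Z=37, 36 e⁻), Cs⁺ (Z=55, 54 e⁻), Te²⁻ (Z=52, 54 e⁻). Sc³⁺ < Y³⁺ (same group, 1 shell fewer); Y³⁺ < Sr²⁺ (both 36 e⁻, Z=39>38); Sr²⁺ < Rb⁺ (isoelectronic, higher Z=38 is smaller); Rb⁺ < Cs⁺ (same group, 1 shell fewer); Cs⁺ < Te²⁻ (both 54 e⁻, Z=55>52).
Ordering all of them (including Cs⁺) by radius gives Sc³⁺ < Y³⁺ < Sr²⁺ < Rb⁺ < Cs⁺ < Te²⁻. That's 1.

1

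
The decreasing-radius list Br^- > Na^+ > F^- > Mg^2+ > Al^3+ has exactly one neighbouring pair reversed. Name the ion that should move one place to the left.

F^-

Compare adjacent ions: Na^+ and F^- share 10 electrons; the higher nuclear charge on Na (Z=11) contracts it more, so Na^+ < F^- — yet in this decreasing list Na^+ sits before F^-. Nothing else is reversed, so F^- should move one place to the left.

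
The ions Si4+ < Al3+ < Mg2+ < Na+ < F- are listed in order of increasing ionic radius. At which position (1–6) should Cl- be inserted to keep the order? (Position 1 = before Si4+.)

6

First list Z and electron count for each: Si4+ has 10 e⁻ (Z=14), Al3+ has 10 e⁻ (Z=13), Mg2+ has 10 e⁻ (Z=12), Na+ has 10 e⁻ (Z=11), F- has 10 e⁻ (Z=9), Cl- has 18 e⁻ (Z=17). Si4+ < Al3+ (isoelectronic, higher Z=14 is smaller); Al3+ < Mg2+ (isoelectronic, higher Z=13 is smaller); Mg2+ < Na+ (isoelectronic, higher Z=12 is smaller); Na+ < F- (both 10 e⁻, Z=11>9); F- < Cl- (same group, 1 shell fewer).
Merged order: Si4+ < Al3+ < Mg2+ < Na+ < F- < Cl- — Cl- is number 6.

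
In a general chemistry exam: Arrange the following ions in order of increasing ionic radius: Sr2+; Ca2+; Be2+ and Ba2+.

Be2+ < Ca2+ < Sr2+ < Ba2+

Same group, same charge. Going down the group adds an extra shell of electrons, so the ion gets larger: Be2+ is highest in the group and smallest.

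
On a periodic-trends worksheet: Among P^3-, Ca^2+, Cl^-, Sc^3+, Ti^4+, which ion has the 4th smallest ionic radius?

Cl^-

All of these have 18 electrons (isoelectronic). With the same electron cloud, the ion with the most protons pulls it in tightest. Nuclear charges: Ti^4+ (Z=22), Sc^3+ (Z=21), Ca^2+ (Z=20), Cl^- (Z=17), P^3- (Z=15). Highest Z is smallest.
That gives Ti^4+ < Sc^3+ < Ca^2+ < Cl^- < P^3-. From the smallest end, number 4 is Cl^-.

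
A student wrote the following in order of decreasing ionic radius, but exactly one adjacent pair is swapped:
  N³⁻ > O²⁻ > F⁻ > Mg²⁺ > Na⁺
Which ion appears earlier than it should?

Mg²⁺

The pair Mg²⁺, Na⁺ is the wrong way round — Mg²⁺ and Na⁺ share 10 electrons; the higher nuclear charge on Mg (Z=12) contracts it more, so Mg²⁺ < Na⁺. All other adjacent pairs agree with periodic trends, so Mg²⁺ is the misplaced ion.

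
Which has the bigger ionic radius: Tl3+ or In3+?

Same group, same charge. Going down the group adds an extra shell of electrons, so the ion gets larger: In3+ is highest in the group and smallest.

Tl3+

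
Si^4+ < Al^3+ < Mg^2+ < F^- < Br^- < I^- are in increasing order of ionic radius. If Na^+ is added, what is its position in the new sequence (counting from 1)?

Work out protons and electrons: Si^4+ has 10 e⁻ (Z=14), Al^3+ has 10 e⁻ (Z=13), Mg^2+ has 10 e⁻ (Z=12), Na^+ has 10 e⁻ (Z=11), F^- has 10 e⁻ (Z=9), Br^- has 36 e⁻ (Z=35), I^- has 54 e⁻ (Z=53). Si^4+ < Al^3+ (isoelectronic, higher Z=14 is smaller); Al^3+ < Mg^2+ (both 10 e⁻, Z=13>12); Mg^2+ < Na^+ (both 10 e⁻, Z=12>11); Na^+ < F^- (both 10 e⁻, Z=11>9); F^- < Br^- (same group, 2 shells fewer); Br^- < I^- (same group, period 4 vs 5).
Merged order: Si^4+ < Al^3+ < Mg^2+ < Na^+ < F^- < Br^- < I^- — Na^+ is number 4.

4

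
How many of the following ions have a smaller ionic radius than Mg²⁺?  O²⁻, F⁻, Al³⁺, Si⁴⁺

2

Each ion has 10 electrons. The ranking follows nuclear charge in reverse — greater Z gives a smaller radius. Si⁴⁺ (Z=14), Al³⁺ (Z=13), Mg²⁺ (Z=12), F⁻ (Z=9), O²⁻ (Z=8).
Overall: Si⁴⁺ < Al³⁺ < Mg²⁺ < F⁻ < O²⁻. Mg²⁺ has 2 below it and 2 above. That's 2.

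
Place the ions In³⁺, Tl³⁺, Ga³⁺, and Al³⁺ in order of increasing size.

These ions sit in one column with identical charge. Each step down the periodic table adds a principal shell, increasing the radius.

Al³⁺ < Ga³⁺ < In³⁺ < Tl³⁺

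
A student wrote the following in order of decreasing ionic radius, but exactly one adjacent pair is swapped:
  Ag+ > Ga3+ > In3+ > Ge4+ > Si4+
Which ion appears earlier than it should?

Check each adjacent pair. Ga3+ and In3+ are reversed: both in group 13 with the same charge; Ga3+ (period 4) has the smaller radius. No other neighbouring pair contradicts the periodic trends, so Ga3+ is the ion listed too early.

Ga3+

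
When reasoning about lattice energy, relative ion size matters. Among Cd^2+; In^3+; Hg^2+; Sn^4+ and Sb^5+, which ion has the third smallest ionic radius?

First list Z and electron count for each: Sb^5+ has 46 e⁻ (Z=51), Sn^4+ has 46 e⁻ (Z=50), In^3+ has 46 e⁻ (Z=49), Cd^2+ has 46 e⁻ (Z=48), Hg^2+ has 78 e⁻ (Z=80). Sb^5+ < Sn^4+ (both 46 e⁻, Z=51>50); Sn^4+ < In^3+ (isoelectronic, higher Z=50 is smaller); In^3+ < Cd^2+ (both 46 e⁻, Z=49>48); Cd^2+ < Hg^2+ (same group, 1 shell fewer).
That gives Sb^5+ < Sn^4+ < In^3+ < Cd^2+ < Hg^2+. From the smallest end, number 3 is In^3+.

In^3+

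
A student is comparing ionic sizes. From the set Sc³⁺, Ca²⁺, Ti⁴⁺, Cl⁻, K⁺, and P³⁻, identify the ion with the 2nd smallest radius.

Sc³⁺

All of these have 18 electrons (isoelectronic). With the same electron cloud, the ion with the most protons pulls it in tightest. Nuclear charges: Ti⁴⁺ (Z=22), Sc³⁺ (Z=21), Ca²⁺ (Z=20), K⁺ (Z=19), Cl⁻ (Z=17), P³⁻ (Z=15). Highest Z is smallest.
Full ascending order: Ti⁴⁺ < Sc³⁺ < Ca²⁺ < K⁺ < Cl⁻ < P³⁻. Counting from the smallest, position 2 is Sc³⁺.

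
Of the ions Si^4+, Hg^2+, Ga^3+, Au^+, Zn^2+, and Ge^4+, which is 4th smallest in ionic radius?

Zn^2+

Electron counts and nuclear charges: Si^4+ (Z=14, 10 e⁻), Ge^4+ (Z=32, 28 e⁻), Ga^3+ (Z=31, 28 e⁻), Zn^2+ (Z=30, 28 e⁻), Hg^2+ (Z=80, 78 e⁻), Au^+ (Z=79, 78 e⁻). Si^4+ < Ge^4+ (same group, period 3 vs 4); Ge^4+ < Ga^3+ (both 28 e⁻, Z=32>31); Ga^3+ < Zn^2+ (both 28 e⁻, Z=31>30); Zn^2+ < Hg^2+ (same group, 2 shells fewer); Hg^2+ < Au^+ (both 78 e⁻, Z=80>79).
Ordering: Si^4+ < Ge^4+ < Ga^3+ < Zn^2+ < Hg^2+ < Au^+. The 4th smallest is Zn^2+.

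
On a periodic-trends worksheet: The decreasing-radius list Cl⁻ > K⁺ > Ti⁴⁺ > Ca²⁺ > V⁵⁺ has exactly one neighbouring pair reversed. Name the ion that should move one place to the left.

Ca²⁺

The pair Ti⁴⁺, Ca²⁺ is the wrong way round — both have 18 electrons but Z(Ti)=22 > Z(Ca)=20, so Ti⁴⁺ should be the smaller of the two. All other adjacent pairs agree with periodic trends, so Ca²⁺ is the misplaced ion.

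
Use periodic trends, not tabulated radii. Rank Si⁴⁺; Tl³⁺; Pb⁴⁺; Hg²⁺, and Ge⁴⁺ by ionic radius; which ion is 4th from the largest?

Ge⁴⁺

First list Z and electron count for each: Si⁴⁺ has 10 e⁻ (Z=14), Ge⁴⁺ has 28 e⁻ (Z=32), Pb⁴⁺ has 78 e⁻ (Z=82), Tl³⁺ has 78 e⁻ (Z=81), Hg²⁺ has 78 e⁻ (Z=80). Si⁴⁺ < Ge⁴⁺ (same group, 1 shell fewer); Ge⁴⁺ < Pb⁴⁺ (same group, period 4 vs 6); Pb⁴⁺ < Tl³⁺ (isoelectronic, higher Z=82 is smaller); Tl³⁺ < Hg²⁺ (both 78 e⁻, Z=81>80).
Full ascending order: Si⁴⁺ < Ge⁴⁺ < Pb⁴⁺ < Tl³⁺ < Hg²⁺. Counting from the largest, position 4 is Ge⁴⁺.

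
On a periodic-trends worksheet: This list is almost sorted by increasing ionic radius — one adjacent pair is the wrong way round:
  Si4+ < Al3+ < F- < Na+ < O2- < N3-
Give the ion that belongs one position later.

The pair F-, Na+ is the wrong way round — both have 10 electrons but Z(Na)=11 > Z(F)=9, so Na+ should be the smaller of the two. All other adjacent pairs agree with periodic trends, so F- is the misplaced ion.

F-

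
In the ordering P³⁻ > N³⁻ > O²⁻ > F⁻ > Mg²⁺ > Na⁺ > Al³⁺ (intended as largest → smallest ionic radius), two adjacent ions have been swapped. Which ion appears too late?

Na⁺

The pair Mg²⁺, Na⁺ is the wrong way round — Mg²⁺ and Na⁺ share 10 electrons; the higher nuclear charge on Mg (Z=12) contracts it more, so Mg²⁺ < Na⁺. All other adjacent pairs agree with periodic trends, so Na⁺ is the misplaced ion.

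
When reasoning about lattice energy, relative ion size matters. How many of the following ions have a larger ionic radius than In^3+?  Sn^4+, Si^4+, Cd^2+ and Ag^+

2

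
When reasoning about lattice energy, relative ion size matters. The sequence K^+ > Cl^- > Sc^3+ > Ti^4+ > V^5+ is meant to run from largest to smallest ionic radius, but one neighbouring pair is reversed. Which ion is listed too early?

The pair K^+, Cl^- is the wrong way round — they are isoelectronic (18 e⁻) and K has more protons than Cl (19 vs 17), making K^+ smaller. All other adjacent pairs agree with periodic trends, so K^+ is the misplaced ion.

K^+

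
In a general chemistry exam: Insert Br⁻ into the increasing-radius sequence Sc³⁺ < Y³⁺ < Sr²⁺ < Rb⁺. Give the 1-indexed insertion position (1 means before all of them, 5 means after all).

5

Tabulating Z and e⁻: Sc³⁺ (Z=21, 18 e⁻), Y³⁺ (Z=39, 36 e⁻), Sr²⁺ (Z=38, 36 e⁻), Rb⁺ (Z=37, 36 e⁻), Br⁻ (Z=35, 36 e⁻). Sc³⁺ < Y³⁺ (same group, 1 shell fewer); Y³⁺ < Sr²⁺ (both 36 e⁻, Z=39>38); Sr²⁺ < Rb⁺ (isoelectronic, higher Z=38 is smaller); Rb⁺ < Br⁻ (isoelectronic, higher Z=37 is smaller).
With Br⁻ included the full order is Sc³⁺ < Y³⁺ < Sr²⁺ < Rb⁺ < Br⁻, so it takes position 5.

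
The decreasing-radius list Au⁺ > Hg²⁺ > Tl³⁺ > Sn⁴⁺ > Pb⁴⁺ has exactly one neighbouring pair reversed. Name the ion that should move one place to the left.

Scanning neighbour by neighbour, only Sn⁴⁺/Pb⁴⁺ violates a trend: same group and charge — period 5 sits above period 6, so Sn⁴⁺ is smaller. That makes Pb⁴⁺ the one sitting a position late relative to where it belongs.

Pb⁴⁺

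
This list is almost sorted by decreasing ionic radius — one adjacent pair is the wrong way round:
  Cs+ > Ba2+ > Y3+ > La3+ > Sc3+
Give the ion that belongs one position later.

Y3+

Check each adjacent pair. Y3+ and La3+ are reversed: same group and charge — period 5 sits above period 6, so Y3+ is smaller. No other neighbouring pair contradicts the periodic trends, so Y3+ is the ion listed too early.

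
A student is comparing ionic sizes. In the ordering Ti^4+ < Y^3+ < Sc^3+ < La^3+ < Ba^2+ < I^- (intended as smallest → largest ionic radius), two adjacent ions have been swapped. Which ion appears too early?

Y^3+

The pair Y^3+, Sc^3+ is the wrong way round — both in group 3 with the same charge; Sc^3+ (period 4) has the smaller radius. All other adjacent pairs agree with periodic trends, so Y^3+ is the misplaced ion.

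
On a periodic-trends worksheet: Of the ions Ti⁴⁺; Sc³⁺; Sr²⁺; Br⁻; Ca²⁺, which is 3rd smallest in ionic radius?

Ti⁴⁺ (Z=22, 18 e⁻), Sc³⁺ (Z=21, 18 e⁻), Ca²⁺ (Z=20, 18 e⁻), Sr²⁺ (Z=38, 36 e⁻), Br⁻ (Z=35, 36 e⁻). Ti⁴⁺ < Sc³⁺ (both 18 e⁻, Z=22>21); Sc³⁺ < Ca²⁺ (both 18 e⁻, Z=21>20); Ca²⁺ < Sr²⁺ (same group, 1 shell fewer); Sr²⁺ < Br⁻ (both 36 e⁻, Z=38>35).
That gives Ti⁴⁺ < Sc³⁺ < Ca²⁺ < Sr²⁺ < Br⁻. From the smallest end, number 3 is Ca²⁺.

Ca²⁺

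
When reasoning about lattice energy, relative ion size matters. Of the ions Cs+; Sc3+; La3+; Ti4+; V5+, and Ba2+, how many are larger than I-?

0

Electron counts and nuclear charges: V5+ has 18 e⁻ (Z=23), Ti4+ has 18 e⁻ (Z=22), Sc3+ has 18 e⁻ (Z=21), La3+ has 54 e⁻ (Z=57), Ba2+ has 54 e⁻ (Z=56), Cs+ has 54 e⁻ (Z=55), I- has 54 e⁻ (Z=53). V5+ < Ti4+ (both 18 e⁻, Z=23>22); Ti4+ < Sc3+ (both 18 e⁻, Z=22>21); Sc3+ < La3+ (same group, 2 shells fewer); La3+ < Ba2+ (both 54 e⁻, Z=57>56); Ba2+ < Cs+ (both 54 e⁻, Z=56>55); Cs+ < I- (isoelectronic, higher Z=55 is smaller).
Ordering all of them (including I-) by radius gives V5+ < Ti4+ < Sc3+ < La3+ < Ba2+ < Cs+ < I-. So 0 are larger.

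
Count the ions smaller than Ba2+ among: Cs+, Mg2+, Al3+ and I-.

Tabulating Z and e⁻: Al3+: 10 e⁻, Z=13, Mg2+: 10 e⁻, Z=12, Ba2+: 54 e⁻, Z=56, Cs+: 54 e⁻, Z=55, I-: 54 e⁻, Z=53. Al3+ < Mg2+ (both 10 e⁻, Z=13>12); Mg2+ < Ba2+ (same group, period 3 vs 6); Ba2+ < Cs+ (both 54 e⁻, Z=56>55); Cs+ < I- (isoelectronic, higher Z=55 is smaller).
Ordering all of them (including Ba2+) by radius gives Al3+ < Mg2+ < Ba2+ < Cs+ < I-. That's 2.

2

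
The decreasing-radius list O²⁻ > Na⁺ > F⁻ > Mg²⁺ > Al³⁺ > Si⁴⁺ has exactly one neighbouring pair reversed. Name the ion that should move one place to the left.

The pair Na⁺, F⁻ is the wrong way round — both have 10 electrons but Z(Na)=11 > Z(F)=9, so Na⁺ should be the smaller of the two. All other adjacent pairs agree with periodic trends, so F⁻ is the misplaced ion.

F⁻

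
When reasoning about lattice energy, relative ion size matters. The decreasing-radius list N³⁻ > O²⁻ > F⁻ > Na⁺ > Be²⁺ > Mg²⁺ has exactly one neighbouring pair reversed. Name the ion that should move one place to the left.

Scanning neighbour by neighbour, only Be²⁺/Mg²⁺ violates a trend: Be²⁺ and Mg²⁺ are in one column with the same charge; the lighter period-2 ion has one fewer shell and is smaller. That makes Mg²⁺ the one sitting a position late relative to where it belongs.

Mg²⁺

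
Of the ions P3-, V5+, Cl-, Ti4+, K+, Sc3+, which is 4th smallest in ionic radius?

K+

Isoelectronic series (18 e⁻ each). Size is set by nuclear charge: more protons means a smaller ion. V5+ (Z=23), Ti4+ (Z=22), Sc3+ (Z=21), K+ (Z=19), Cl- (Z=17), P3- (Z=15).
Ordering: V5+ < Ti4+ < Sc3+ < K+ < Cl- < P3-. The 4th smallest is K+.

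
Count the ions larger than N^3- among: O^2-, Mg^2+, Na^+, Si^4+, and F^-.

These species are isoelectronic with 10 electrons. The only difference is the number of protons: Si^4+ (Z=14), Mg^2+ (Z=12), Na^+ (Z=11), F^- (Z=9), O^2- (Z=8), N^3- (Z=7). The strongest nuclear pull (Si^4+) gives the smallest ion.
Placing each against N^3-: smaller — Si^4+, Mg^2+, Na^+, F^-, O^2-; larger — none. So 0 are larger.

0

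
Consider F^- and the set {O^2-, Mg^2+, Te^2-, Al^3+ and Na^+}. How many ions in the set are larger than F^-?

Electron counts and nuclear charges: Al^3+ has 10 e⁻ (Z=13), Mg^2+ has 10 e⁻ (Z=12), Na^+ has 10 e⁻ (Z=11), F^- has 10 e⁻ (Z=9), O^2- has 10 e⁻ (Z=8), Te^2- has 54 e⁻ (Z=52). Al^3+ < Mg^2+ (both 10 e⁻, Z=13>12); Mg^2+ < Na^+ (both 10 e⁻, Z=12>11); Na^+ < F^- (isoelectronic, higher Z=11 is smaller); F^- < O^2- (isoelectronic, higher Z=9 is smaller); O^2- < Te^2- (same group, 3 shells fewer).
Placing each against F^-: smaller — Al^3+, Mg^2+, Na^+; larger — O^2-, Te^2-. So 2 are larger.

2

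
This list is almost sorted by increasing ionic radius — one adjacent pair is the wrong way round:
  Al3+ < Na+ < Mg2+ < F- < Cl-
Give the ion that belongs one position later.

Check each adjacent pair. Na+ and Mg2+ are reversed: both have 10 electrons but Z(Mg)=12 > Z(Na)=11, so Mg2+ should be the smaller of the two. No other neighbouring pair contradicts the periodic trends, so Na+ is the ion listed too early.

Na+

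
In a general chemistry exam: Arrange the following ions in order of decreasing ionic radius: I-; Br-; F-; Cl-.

All are in the same group with charge -1. Radius grows down the group as n (the outermost shell) increases.

I- > Br- > Cl- > F-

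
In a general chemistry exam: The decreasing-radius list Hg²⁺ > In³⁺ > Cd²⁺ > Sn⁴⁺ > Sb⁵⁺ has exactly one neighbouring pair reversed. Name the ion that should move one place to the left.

Cd²⁺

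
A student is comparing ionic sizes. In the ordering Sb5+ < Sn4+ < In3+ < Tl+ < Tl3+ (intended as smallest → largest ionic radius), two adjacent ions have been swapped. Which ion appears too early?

Compare adjacent ions: for one element, radius falls with rising positive charge, so Tl3+ < Tl+ — yet in this increasing list Tl+ sits before Tl3+. Nothing else is reversed, so Tl+ should move one place to the right.

Tl+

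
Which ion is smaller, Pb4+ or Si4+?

All are in the same group with charge +4. Radius grows down the group as n (the outermost shell) increases.

Si4+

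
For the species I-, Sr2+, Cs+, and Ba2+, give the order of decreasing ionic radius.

I- > Cs+ > Ba2+ > Sr2+

Tabulating Z and e⁻: Sr2+ (Z=38, 36 e⁻), Ba2+ (Z=56, 54 e⁻), Cs+ (Z=55, 54 e⁻), I- (Z=53, 54 e⁻). Sr2+ < Ba2+ (same group, 1 shell fewer); Ba2+ < Cs+ (isoelectronic, higher Z=56 is smaller); Cs+ < I- (both 54 e⁻, Z=55>53).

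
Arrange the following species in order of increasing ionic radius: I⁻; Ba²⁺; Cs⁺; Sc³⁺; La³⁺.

Electron counts and nuclear charges: Sc³⁺ (Z=21, 18 e⁻), La³⁺ (Z=57, 54 e⁻), Ba²⁺ (Z=56, 54 e⁻), Cs⁺ (Z=55, 54 e⁻), I⁻ (Z=53, 54 e⁻). Sc³⁺ < La³⁺ (same group, period 4 vs 6); La³⁺ < Ba²⁺ (isoelectronic, higher Z=57 is smaller); Ba²⁺ < Cs⁺ (isoelectronic, higher Z=56 is smaller); Cs⁺ < I⁻ (both 54 e⁻, Z=55>53).

Sc³⁺ < La³⁺ < Ba²⁺ < Cs⁺ < I⁻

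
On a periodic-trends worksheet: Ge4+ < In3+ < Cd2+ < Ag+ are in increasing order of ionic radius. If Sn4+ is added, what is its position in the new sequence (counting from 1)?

2

Tabulating Z and e⁻: Ge4+ (Z=32, 28 e⁻), Sn4+ (Z=50, 46 e⁻), In3+ (Z=49, 46 e⁻), Cd2+ (Z=48, 46 e⁻), Ag+ (Z=47, 46 e⁻). Ge4+ < Sn4+ (same group, period 4 vs 5); Sn4+ < In3+ (isoelectronic, higher Z=50 is smaller); In3+ < Cd2+ (both 46 e⁻, Z=49>48); Cd2+ < Ag+ (both 46 e⁻, Z=48>47).
The complete sequence is Ge4+ < Sn4+ < In3+ < Cd2+ < Ag+. Sn4+ sits at position 2.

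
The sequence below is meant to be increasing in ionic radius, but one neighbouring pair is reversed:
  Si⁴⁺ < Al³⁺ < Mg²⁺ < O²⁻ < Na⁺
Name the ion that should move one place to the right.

O²⁻

Check each adjacent pair. O²⁻ and Na⁺ are reversed: Na⁺ and O²⁻ share 10 electrons; the higher nuclear charge on Na (Z=11) contracts it more, so Na⁺ < O²⁻. No other neighbouring pair contradicts the periodic trends, so O²⁻ is the ion listed too early.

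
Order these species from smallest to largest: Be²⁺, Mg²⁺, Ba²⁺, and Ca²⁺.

Be²⁺ < Mg²⁺ < Ca²⁺ < Ba²⁺

All are in the same group with charge +2. Radius grows down the group as n (the outermost shell) increases.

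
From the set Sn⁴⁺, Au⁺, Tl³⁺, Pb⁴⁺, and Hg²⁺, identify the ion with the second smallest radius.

First list Z and electron count for each: Sn⁴⁺ has 46 e⁻ (Z=50), Pb⁴⁺ has 78 e⁻ (Z=82), Tl³⁺ has 78 e⁻ (Z=81), Hg²⁺ has 78 e⁻ (Z=80), Au⁺ has 78 e⁻ (Z=79). Sn⁴⁺ < Pb⁴⁺ (same group, period 5 vs 6); Pb⁴⁺ < Tl³⁺ (isoelectronic, higher Z=82 is smaller); Tl³⁺ < Hg²⁺ (isoelectronic, higher Z=81 is smaller); Hg²⁺ < Au⁺ (isoelectronic, higher Z=80 is smaller).
Ordering: Sn⁴⁺ < Pb⁴⁺ < Tl³⁺ < Hg²⁺ < Au⁺. The second smallest is Pb⁴⁺.

Pb⁴⁺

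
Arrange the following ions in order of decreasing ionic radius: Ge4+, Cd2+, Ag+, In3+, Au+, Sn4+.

Electron counts and nuclear charges: Ge4+ has 28 e⁻ (Z=32), Sn4+ has 46 e⁻ (Z=50), In3+ has 46 e⁻ (Z=49), Cd2+ has 46 e⁻ (Z=48), Ag+ has 46 e⁻ (Z=47), Au+ has 78 e⁻ (Z=79). Ge4+ < Sn4+ (same group, period 4 vs 5); Sn4+ < In3+ (both 46 e⁻, Z=50>49); In3+ < Cd2+ (isoelectronic, higher Z=49 is smaller); Cd2+ < Ag+ (both 46 e⁻, Z=48>47); Ag+ < Au+ (same group, period 5 vs 6).

Au+ > Ag+ > Cd2+ > In3+ > Sn4+ > Ge4+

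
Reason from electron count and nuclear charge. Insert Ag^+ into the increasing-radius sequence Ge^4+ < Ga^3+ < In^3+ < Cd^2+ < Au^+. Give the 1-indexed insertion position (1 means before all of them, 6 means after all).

Work out protons and electrons: Ge^4+ has 28 e⁻ (Z=32), Ga^3+ has 28 e⁻ (Z=31), In^3+ has 46 e⁻ (Z=49), Cd^2+ has 46 e⁻ (Z=48), Ag^+ has 46 e⁻ (Z=47), Au^+ has 78 e⁻ (Z=79). Ge^4+ < Ga^3+ (both 28 e⁻, Z=32>31); Ga^3+ < In^3+ (same group, 1 shell fewer); In^3+ < Cd^2+ (both 46 e⁻, Z=49>48); Cd^2+ < Ag^+ (both 46 e⁻, Z=48>47); Ag^+ < Au^+ (same group, 1 shell fewer).
Putting Ag^+ in gives Ge^4+ < Ga^3+ < In^3+ < Cd^2+ < Ag^+ < Au^+; it lands at slot 5.

5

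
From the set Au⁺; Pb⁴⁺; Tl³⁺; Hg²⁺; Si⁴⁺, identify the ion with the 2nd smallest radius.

First list Z and electron count for each: Si⁴⁺ has 10 e⁻ (Z=14), Pb⁴⁺ has 78 e⁻ (Z=82), Tl³⁺ has 78 e⁻ (Z=81), Hg²⁺ has 78 e⁻ (Z=80), Au⁺ has 78 e⁻ (Z=79). Si⁴⁺ < Pb⁴⁺ (same group, period 3 vs 6); Pb⁴⁺ < Tl³⁺ (isoelectronic, higher Z=82 is smaller); Tl³⁺ < Hg²⁺ (both 78 e⁻, Z=81>80); Hg²⁺ < Au⁺ (isoelectronic, higher Z=80 is smaller).
That gives Si⁴⁺ < Pb⁴⁺ < Tl³⁺ < Hg²⁺ < Au⁺. From the smallest end, number 2 is Pb⁴⁺.

Pb⁴⁺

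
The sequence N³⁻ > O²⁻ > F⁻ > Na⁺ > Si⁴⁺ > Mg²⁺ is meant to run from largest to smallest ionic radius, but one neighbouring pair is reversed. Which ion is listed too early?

Si⁴⁺

The pair Si⁴⁺, Mg²⁺ is the wrong way round — they are isoelectronic (10 e⁻) and Si has more protons than Mg (14 vs 12), making Si⁴⁺ smaller. All other adjacent pairs agree with periodic trends, so Si⁴⁺ is the misplaced ion.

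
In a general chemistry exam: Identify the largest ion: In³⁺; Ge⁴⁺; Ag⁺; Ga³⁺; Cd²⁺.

Ag⁺

Work out protons and electrons: Ge⁴⁺ (Z=32, 28 e⁻), Ga³⁺ (Z=31, 28 e⁻), In³⁺ (Z=49, 46 e⁻), Cd²⁺ (Z=48, 46 e⁻), Ag⁺ (Z=47, 46 e⁻). Ge⁴⁺ < Ga³⁺ (isoelectronic, higher Z=32 is smaller); Ga³⁺ < In³⁺ (same group, 1 shell fewer); In³⁺ < Cd²⁺ (isoelectronic, higher Z=49 is smaller); Cd²⁺ < Ag⁺ (isoelectronic, higher Z=48 is smaller).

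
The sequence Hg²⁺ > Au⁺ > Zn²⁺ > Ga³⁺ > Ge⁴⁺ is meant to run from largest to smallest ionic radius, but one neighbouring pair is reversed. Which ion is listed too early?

Hg²⁺

The pair Hg²⁺, Au⁺ is the wrong way round — both have 78 electrons but Z(Hg)=80 > Z(Au)=79, so Hg²⁺ should be the smaller of the two. All other adjacent pairs agree with periodic trends, so Hg²⁺ is the misplaced ion.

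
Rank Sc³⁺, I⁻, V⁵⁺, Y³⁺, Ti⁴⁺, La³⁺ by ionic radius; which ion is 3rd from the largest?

Y³⁺

Tabulating Z and e⁻: V⁵⁺: 18 e⁻, Z=23, Ti⁴⁺: 18 e⁻, Z=22, Sc³⁺: 18 e⁻, Z=21, Y³⁺: 36 e⁻, Z=39, La³⁺: 54 e⁻, Z=57, I⁻: 54 e⁻, Z=53. V⁵⁺ < Ti⁴⁺ (both 18 e⁻, Z=23>22); Ti⁴⁺ < Sc³⁺ (both 18 e⁻, Z=22>21); Sc³⁺ < Y³⁺ (same group, period 4 vs 5); Y³⁺ < La³⁺ (same group, period 5 vs 6); La³⁺ < I⁻ (both 54 e⁻, Z=57>53).
So the order is V⁵⁺ < Ti⁴⁺ < Sc³⁺ < Y³⁺ < La³⁺ < I⁻; the 3rd-largest ion is Y³⁺.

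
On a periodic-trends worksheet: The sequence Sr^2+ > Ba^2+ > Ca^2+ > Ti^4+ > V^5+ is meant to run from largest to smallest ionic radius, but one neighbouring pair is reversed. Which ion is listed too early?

Compare adjacent ions: Sr^2+ and Ba^2+ are in one column with the same charge; the lighter period-5 ion has one fewer shell and is smaller — yet in this decreasing list Sr^2+ sits before Ba^2+. Nothing else is reversed, so Sr^2+ should move one place to the right.

Sr^2+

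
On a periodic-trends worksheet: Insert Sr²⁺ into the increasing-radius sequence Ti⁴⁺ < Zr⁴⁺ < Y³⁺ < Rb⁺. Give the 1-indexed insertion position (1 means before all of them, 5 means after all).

4

Tabulating Z and e⁻: Ti⁴⁺ has 18 e⁻ (Z=22), Zr⁴⁺ has 36 e⁻ (Z=40), Y³⁺ has 36 e⁻ (Z=39), Sr²⁺ has 36 e⁻ (Z=38), Rb⁺ has 36 e⁻ (Z=37). Ti⁴⁺ < Zr⁴⁺ (same group, period 4 vs 5); Zr⁴⁺ < Y³⁺ (isoelectronic, higher Z=40 is smaller); Y³⁺ < Sr²⁺ (isoelectronic, higher Z=39 is smaller); Sr²⁺ < Rb⁺ (both 36 e⁻, Z=38>37).
The complete sequence is Ti⁴⁺ < Zr⁴⁺ < Y³⁺ < Sr²⁺ < Rb⁺. Sr²⁺ sits at position 4.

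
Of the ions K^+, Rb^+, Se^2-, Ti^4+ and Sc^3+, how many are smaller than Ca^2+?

2

First list Z and electron count for each: Ti^4+: 18 e⁻, Z=22, Sc^3+: 18 e⁻, Z=21, Ca^2+: 18 e⁻, Z=20, K^+: 18 e⁻, Z=19, Rb^+: 36 e⁻, Z=37, Se^2-: 36 e⁻, Z=34. Ti^4+ < Sc^3+ (both 18 e⁻, Z=22>21); Sc^3+ < Ca^2+ (both 18 e⁻, Z=21>20); Ca^2+ < K^+ (isoelectronic, higher Z=20 is smaller); K^+ < Rb^+ (same group, period 4 vs 5); Rb^+ < Se^2- (both 36 e⁻, Z=37>34).
Overall: Ti^4+ < Sc^3+ < Ca^2+ < K^+ < Rb^+ < Se^2-. Ca^2+ has 2 below it and 3 above. Count: 2.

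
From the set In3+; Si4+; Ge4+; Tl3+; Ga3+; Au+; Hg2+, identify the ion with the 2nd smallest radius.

Tabulating Z and e⁻: Si4+ (Z=14, 10 e⁻), Ge4+ (Z=32, 28 e⁻), Ga3+ (Z=31, 28 e⁻), In3+ (Z=49, 46 e⁻), Tl3+ (Z=81, 78 e⁻), Hg2+ (Z=80, 78 e⁻), Au+ (Z=79, 78 e⁻). Si4+ < Ge4+ (same group, period 3 vs 4); Ge4+ < Ga3+ (isoelectronic, higher Z=32 is smaller); Ga3+ < In3+ (same group, period 4 vs 5); In3+ < Tl3+ (same group, period 5 vs 6); Tl3+ < Hg2+ (both 78 e⁻, Z=81>80); Hg2+ < Au+ (both 78 e⁻, Z=80>79).
Ordering: Si4+ < Ge4+ < Ga3+ < In3+ < Tl3+ < Hg2+ < Au+. The 2nd smallest is Ge4+.

Ge4+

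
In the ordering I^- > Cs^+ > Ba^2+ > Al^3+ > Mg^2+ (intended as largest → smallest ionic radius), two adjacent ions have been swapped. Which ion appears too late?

Mg^2+

Scanning neighbour by neighbour, only Al^3+/Mg^2+ violates a trend: Al^3+ and Mg^2+ share 10 electrons; the higher nuclear charge on Al (Z=13) contracts it more, so Al^3+ < Mg^2+. That makes Mg^2+ the one sitting a position late relative to where it belongs.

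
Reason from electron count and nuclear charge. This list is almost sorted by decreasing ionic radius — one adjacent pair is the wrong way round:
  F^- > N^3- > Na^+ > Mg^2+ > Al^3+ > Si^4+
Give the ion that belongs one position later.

Check each adjacent pair. F^- and N^3- are reversed: F^- and N^3- share 10 electrons; the higher nuclear charge on F (Z=9) contracts it more, so F^- < N^3-. No other neighbouring pair contradicts the periodic trends, so F^- is the ion listed too early.

F^-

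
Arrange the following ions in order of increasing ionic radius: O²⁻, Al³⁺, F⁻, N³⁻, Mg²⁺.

Al³⁺ < Mg²⁺ < F⁻ < O²⁻ < N³⁻

These species are isoelectronic with 10 electrons. The only difference is the number of protons: Al³⁺ (Z=13), Mg²⁺ (Z=12), F⁻ (Z=9), O²⁻ (Z=8), N³⁻ (Z=7). The strongest nuclear pull (Al³⁺) gives the smallest ion.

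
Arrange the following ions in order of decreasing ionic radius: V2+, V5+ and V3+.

For a single element, ionic radius drops as positive charge rises — V5+ < V2+.

V2+ > V3+ > V5+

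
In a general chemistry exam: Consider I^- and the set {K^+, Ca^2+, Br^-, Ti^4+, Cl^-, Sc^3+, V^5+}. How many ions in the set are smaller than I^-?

7

Electron counts and nuclear charges: V^5+ (Z=23, 18 e⁻), Ti^4+ (Z=22, 18 e⁻), Sc^3+ (Z=21, 18 e⁻), Ca^2+ (Z=20, 18 e⁻), K^+ (Z=19, 18 e⁻), Cl^- (Z=17, 18 e⁻), Br^- (Z=35, 36 e⁻), I^- (Z=53, 54 e⁻). V^5+ < Ti^4+ (both 18 e⁻, Z=23>22); Ti^4+ < Sc^3+ (both 18 e⁻, Z=22>21); Sc^3+ < Ca^2+ (both 18 e⁻, Z=21>20); Ca^2+ < K^+ (both 18 e⁻, Z=20>19); K^+ < Cl^- (isoelectronic, higher Z=19 is smaller); Cl^- < Br^- (same group, 1 shell fewer); Br^- < I^- (same group, period 4 vs 5).
Placing each against I^-: smaller — V^5+, Ti^4+, Sc^3+, Ca^2+, K^+, Cl^-, Br^-; larger — none. Count: 7.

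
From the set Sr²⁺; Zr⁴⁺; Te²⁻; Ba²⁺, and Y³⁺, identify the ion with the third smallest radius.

Electron counts and nuclear charges: Zr⁴⁺ (Z=40, 36 e⁻), Y³⁺ (Z=39, 36 e⁻), Sr²⁺ (Z=38, 36 e⁻), Ba²⁺ (Z=56, 54 e⁻), Te²⁻ (Z=52, 54 e⁻). Zr⁴⁺ < Y³⁺ (both 36 e⁻, Z=40>39); Y³⁺ < Sr²⁺ (both 36 e⁻, Z=39>38); Sr²⁺ < Ba²⁺ (same group, period 5 vs 6); Ba²⁺ < Te²⁻ (both 54 e⁻, Z=56>52).
So the order is Zr⁴⁺ < Y³⁺ < Sr²⁺ < Ba²⁺ < Te²⁻; the 3rd-smallest ion is Sr²⁺.

Sr²⁺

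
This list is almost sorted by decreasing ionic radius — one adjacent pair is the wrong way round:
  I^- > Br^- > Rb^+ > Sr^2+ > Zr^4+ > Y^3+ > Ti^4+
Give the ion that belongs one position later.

Zr^4+

The pair Zr^4+, Y^3+ is the wrong way round — they are isoelectronic (36 e⁻) and Zr has more protons than Y (40 vs 39), making Zr^4+ smaller. All other adjacent pairs agree with periodic trends, so Zr^4+ is the misplaced ion.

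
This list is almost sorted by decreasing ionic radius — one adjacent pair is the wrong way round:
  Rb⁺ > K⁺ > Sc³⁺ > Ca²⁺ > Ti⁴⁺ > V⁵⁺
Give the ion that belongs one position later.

The pair Sc³⁺, Ca²⁺ is the wrong way round — they are isoelectronic (18 e⁻) and Sc has more protons than Ca (21 vs 20), making Sc³⁺ smaller. All other adjacent pairs agree with periodic trends, so Sc³⁺ is the misplaced ion.

Sc³⁺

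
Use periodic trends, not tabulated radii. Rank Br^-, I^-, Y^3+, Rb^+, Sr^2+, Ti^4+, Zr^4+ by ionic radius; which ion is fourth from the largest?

Sr^2+

Tabulating Z and e⁻: Ti^4+ has 18 e⁻ (Z=22), Zr^4+ has 36 e⁻ (Z=40), Y^3+ has 36 e⁻ (Z=39), Sr^2+ has 36 e⁻ (Z=38), Rb^+ has 36 e⁻ (Z=37), Br^- has 36 e⁻ (Z=35), I^- has 54 e⁻ (Z=53). Ti^4+ < Zr^4+ (same group, 1 shell fewer); Zr^4+ < Y^3+ (isoelectronic, higher Z=40 is smaller); Y^3+ < Sr^2+ (isoelectronic, higher Z=39 is smaller); Sr^2+ < Rb^+ (isoelectronic, higher Z=38 is smaller); Rb^+ < Br^- (both 36 e⁻, Z=37>35); Br^- < I^- (same group, period 4 vs 5).
That gives Ti^4+ < Zr^4+ < Y^3+ < Sr^2+ < Rb^+ < Br^- < I^-. From the largest end, number 4 is Sr^2+.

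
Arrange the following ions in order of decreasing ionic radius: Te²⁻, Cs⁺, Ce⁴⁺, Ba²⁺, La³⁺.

Te²⁻ > Cs⁺ > Ba²⁺ > La³⁺ > Ce⁴⁺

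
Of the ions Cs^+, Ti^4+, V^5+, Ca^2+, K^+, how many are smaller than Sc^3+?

V^5+ has 18 e⁻ (Z=23), Ti^4+ has 18 e⁻ (Z=22), Sc^3+ has 18 e⁻ (Z=21), Ca^2+ has 18 e⁻ (Z=20), K^+ has 18 e⁻ (Z=19), Cs^+ has 54 e⁻ (Z=55). V^5+ < Ti^4+ (isoelectronic, higher Z=23 is smaller); Ti^4+ < Sc^3+ (isoelectronic, higher Z=22 is smaller); Sc^3+ < Ca^2+ (both 18 e⁻, Z=21>20); Ca^2+ < K^+ (isoelectronic, higher Z=20 is smaller); K^+ < Cs^+ (same group, 2 shells fewer).
Overall: V^5+ < Ti^4+ < Sc^3+ < Ca^2+ < K^+ < Cs^+. Sc^3+ has 2 below it and 3 above. So 2 are smaller.

2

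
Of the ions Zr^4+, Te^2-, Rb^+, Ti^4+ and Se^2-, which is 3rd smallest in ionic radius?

Rb^+

Ti^4+ (Z=22, 18 e⁻), Zr^4+ (Z=40, 36 e⁻), Rb^+ (Z=37, 36 e⁻), Se^2- (Z=34, 36 e⁻), Te^2- (Z=52, 54 e⁻). Ti^4+ < Zr^4+ (same group, period 4 vs 5); Zr^4+ < Rb^+ (isoelectronic, higher Z=40 is smaller); Rb^+ < Se^2- (both 36 e⁻, Z=37>34); Se^2- < Te^2- (same group, period 4 vs 5).
That gives Ti^4+ < Zr^4+ < Rb^+ < Se^2- < Te^2-. From the smallest end, number 3 is Rb^+.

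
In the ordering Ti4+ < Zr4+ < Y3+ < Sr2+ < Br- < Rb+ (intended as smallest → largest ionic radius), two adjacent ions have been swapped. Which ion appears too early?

Br-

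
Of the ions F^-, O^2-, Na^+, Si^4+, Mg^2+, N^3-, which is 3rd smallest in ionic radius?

These species are isoelectronic with 10 electrons. The only difference is the number of protons: Si^4+ (Z=14), Mg^2+ (Z=12), Na^+ (Z=11), F^- (Z=9), O^2- (Z=8), N^3- (Z=7). The strongest nuclear pull (Si^4+) gives the smallest ion.
Full ascending order: Si^4+ < Mg^2+ < Na^+ < F^- < O^2- < N^3-. Counting from the smallest, position 3 is Na^+.

Na^+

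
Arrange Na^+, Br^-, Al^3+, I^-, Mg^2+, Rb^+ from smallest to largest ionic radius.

Al^3+ < Mg^2+ < Na^+ < Rb^+ < Br^- < I^-

Tabulating Z and e⁻: Al^3+ (Z=13, 10 e⁻), Mg^2+ (Z=12, 10 e⁻), Na^+ (Z=11, 10 e⁻), Rb^+ (Z=37, 36 e⁻), Br^- (Z=35, 36 e⁻), I^- (Z=53, 54 e⁻). Al^3+ < Mg^2+ (both 10 e⁻, Z=13>12); Mg^2+ < Na^+ (isoelectronic, higher Z=12 is smaller); Na^+ < Rb^+ (same group, 2 shells fewer); Rb^+ < Br^- (isoelectronic, higher Z=37 is smaller); Br^- < I^- (same group, 1 shell fewer).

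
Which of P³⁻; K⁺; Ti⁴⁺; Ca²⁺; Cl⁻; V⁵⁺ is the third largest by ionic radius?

K⁺

Each ion has 18 electrons. The ranking follows nuclear charge in reverse — greater Z gives a smaller radius. V⁵⁺ (Z=23), Ti⁴⁺ (Z=22), Ca²⁺ (Z=20), K⁺ (Z=19), Cl⁻ (Z=17), P³⁻ (Z=15).
Full ascending order: V⁵⁺ < Ti⁴⁺ < Ca²⁺ < K⁺ < Cl⁻ < P³⁻. Counting from the largest, position 3 is K⁺.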